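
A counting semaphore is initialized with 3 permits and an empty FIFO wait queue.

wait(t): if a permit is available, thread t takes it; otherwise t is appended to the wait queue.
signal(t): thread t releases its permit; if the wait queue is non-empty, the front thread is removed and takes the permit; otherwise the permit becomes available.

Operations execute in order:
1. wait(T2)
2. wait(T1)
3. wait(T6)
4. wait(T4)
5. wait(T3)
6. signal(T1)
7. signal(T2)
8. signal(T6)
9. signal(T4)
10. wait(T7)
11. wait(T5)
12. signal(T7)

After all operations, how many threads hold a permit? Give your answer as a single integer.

Step 1: wait(T2) -> count=2 queue=[] holders={T2}
Step 2: wait(T1) -> count=1 queue=[] holders={T1,T2}
Step 3: wait(T6) -> count=0 queue=[] holders={T1,T2,T6}
Step 4: wait(T4) -> count=0 queue=[T4] holders={T1,T2,T6}
Step 5: wait(T3) -> count=0 queue=[T4,T3] holders={T1,T2,T6}
Step 6: signal(T1) -> count=0 queue=[T3] holders={T2,T4,T6}
Step 7: signal(T2) -> count=0 queue=[] holders={T3,T4,T6}
Step 8: signal(T6) -> count=1 queue=[] holders={T3,T4}
Step 9: signal(T4) -> count=2 queue=[] holders={T3}
Step 10: wait(T7) -> count=1 queue=[] holders={T3,T7}
Step 11: wait(T5) -> count=0 queue=[] holders={T3,T5,T7}
Step 12: signal(T7) -> count=1 queue=[] holders={T3,T5}
Final holders: {T3,T5} -> 2 thread(s)

Answer: 2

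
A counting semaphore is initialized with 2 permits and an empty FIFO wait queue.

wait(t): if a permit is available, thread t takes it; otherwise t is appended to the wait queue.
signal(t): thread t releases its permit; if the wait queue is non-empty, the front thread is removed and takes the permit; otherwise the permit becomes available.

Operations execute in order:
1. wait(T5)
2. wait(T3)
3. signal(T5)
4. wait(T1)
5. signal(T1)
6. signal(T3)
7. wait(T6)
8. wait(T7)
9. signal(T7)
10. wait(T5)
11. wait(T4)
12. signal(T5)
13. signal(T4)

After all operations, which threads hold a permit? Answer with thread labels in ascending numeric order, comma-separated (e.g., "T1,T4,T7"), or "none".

Step 1: wait(T5) -> count=1 queue=[] holders={T5}
Step 2: wait(T3) -> count=0 queue=[] holders={T3,T5}
Step 3: signal(T5) -> count=1 queue=[] holders={T3}
Step 4: wait(T1) -> count=0 queue=[] holders={T1,T3}
Step 5: signal(T1) -> count=1 queue=[] holders={T3}
Step 6: signal(T3) -> count=2 queue=[] holders={none}
Step 7: wait(T6) -> count=1 queue=[] holders={T6}
Step 8: wait(T7) -> count=0 queue=[] holders={T6,T7}
Step 9: signal(T7) -> count=1 queue=[] holders={T6}
Step 10: wait(T5) -> count=0 queue=[] holders={T5,T6}
Step 11: wait(T4) -> count=0 queue=[T4] holders={T5,T6}
Step 12: signal(T5) -> count=0 queue=[] holders={T4,T6}
Step 13: signal(T4) -> count=1 queue=[] holders={T6}
Final holders: T6

Answer: T6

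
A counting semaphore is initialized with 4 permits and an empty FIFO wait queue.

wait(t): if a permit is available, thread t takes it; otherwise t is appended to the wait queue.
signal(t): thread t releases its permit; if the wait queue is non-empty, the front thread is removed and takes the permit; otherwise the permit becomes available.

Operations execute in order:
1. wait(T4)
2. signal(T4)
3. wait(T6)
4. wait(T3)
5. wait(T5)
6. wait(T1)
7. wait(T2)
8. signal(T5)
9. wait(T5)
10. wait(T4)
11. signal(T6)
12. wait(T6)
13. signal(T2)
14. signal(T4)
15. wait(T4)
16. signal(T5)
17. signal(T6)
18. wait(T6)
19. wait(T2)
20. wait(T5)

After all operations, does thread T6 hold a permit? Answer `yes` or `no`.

Step 1: wait(T4) -> count=3 queue=[] holders={T4}
Step 2: signal(T4) -> count=4 queue=[] holders={none}
Step 3: wait(T6) -> count=3 queue=[] holders={T6}
Step 4: wait(T3) -> count=2 queue=[] holders={T3,T6}
Step 5: wait(T5) -> count=1 queue=[] holders={T3,T5,T6}
Step 6: wait(T1) -> count=0 queue=[] holders={T1,T3,T5,T6}
Step 7: wait(T2) -> count=0 queue=[T2] holders={T1,T3,T5,T6}
Step 8: signal(T5) -> count=0 queue=[] holders={T1,T2,T3,T6}
Step 9: wait(T5) -> count=0 queue=[T5] holders={T1,T2,T3,T6}
Step 10: wait(T4) -> count=0 queue=[T5,T4] holders={T1,T2,T3,T6}
Step 11: signal(T6) -> count=0 queue=[T4] holders={T1,T2,T3,T5}
Step 12: wait(T6) -> count=0 queue=[T4,T6] holders={T1,T2,T3,T5}
Step 13: signal(T2) -> count=0 queue=[T6] holders={T1,T3,T4,T5}
Step 14: signal(T4) -> count=0 queue=[] holders={T1,T3,T5,T6}
Step 15: wait(T4) -> count=0 queue=[T4] holders={T1,T3,T5,T6}
Step 16: signal(T5) -> count=0 queue=[] holders={T1,T3,T4,T6}
Step 17: signal(T6) -> count=1 queue=[] holders={T1,T3,T4}
Step 18: wait(T6) -> count=0 queue=[] holders={T1,T3,T4,T6}
Step 19: wait(T2) -> count=0 queue=[T2] holders={T1,T3,T4,T6}
Step 20: wait(T5) -> count=0 queue=[T2,T5] holders={T1,T3,T4,T6}
Final holders: {T1,T3,T4,T6} -> T6 in holders

Answer: yes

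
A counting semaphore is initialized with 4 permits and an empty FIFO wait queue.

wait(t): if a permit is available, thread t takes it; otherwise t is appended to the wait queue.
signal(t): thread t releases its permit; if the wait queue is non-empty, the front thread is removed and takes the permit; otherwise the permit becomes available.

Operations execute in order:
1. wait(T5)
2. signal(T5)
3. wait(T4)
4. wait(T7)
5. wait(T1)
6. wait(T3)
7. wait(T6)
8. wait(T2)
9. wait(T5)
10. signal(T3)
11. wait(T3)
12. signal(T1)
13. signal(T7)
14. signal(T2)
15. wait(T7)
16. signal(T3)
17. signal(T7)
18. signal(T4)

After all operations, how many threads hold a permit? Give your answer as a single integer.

Step 1: wait(T5) -> count=3 queue=[] holders={T5}
Step 2: signal(T5) -> count=4 queue=[] holders={none}
Step 3: wait(T4) -> count=3 queue=[] holders={T4}
Step 4: wait(T7) -> count=2 queue=[] holders={T4,T7}
Step 5: wait(T1) -> count=1 queue=[] holders={T1,T4,T7}
Step 6: wait(T3) -> count=0 queue=[] holders={T1,T3,T4,T7}
Step 7: wait(T6) -> count=0 queue=[T6] holders={T1,T3,T4,T7}
Step 8: wait(T2) -> count=0 queue=[T6,T2] holders={T1,T3,T4,T7}
Step 9: wait(T5) -> count=0 queue=[T6,T2,T5] holders={T1,T3,T4,T7}
Step 10: signal(T3) -> count=0 queue=[T2,T5] holders={T1,T4,T6,T7}
Step 11: wait(T3) -> count=0 queue=[T2,T5,T3] holders={T1,T4,T6,T7}
Step 12: signal(T1) -> count=0 queue=[T5,T3] holders={T2,T4,T6,T7}
Step 13: signal(T7) -> count=0 queue=[T3] holders={T2,T4,T5,T6}
Step 14: signal(T2) -> count=0 queue=[] holders={T3,T4,T5,T6}
Step 15: wait(T7) -> count=0 queue=[T7] holders={T3,T4,T5,T6}
Step 16: signal(T3) -> count=0 queue=[] holders={T4,T5,T6,T7}
Step 17: signal(T7) -> count=1 queue=[] holders={T4,T5,T6}
Step 18: signal(T4) -> count=2 queue=[] holders={T5,T6}
Final holders: {T5,T6} -> 2 thread(s)

Answer: 2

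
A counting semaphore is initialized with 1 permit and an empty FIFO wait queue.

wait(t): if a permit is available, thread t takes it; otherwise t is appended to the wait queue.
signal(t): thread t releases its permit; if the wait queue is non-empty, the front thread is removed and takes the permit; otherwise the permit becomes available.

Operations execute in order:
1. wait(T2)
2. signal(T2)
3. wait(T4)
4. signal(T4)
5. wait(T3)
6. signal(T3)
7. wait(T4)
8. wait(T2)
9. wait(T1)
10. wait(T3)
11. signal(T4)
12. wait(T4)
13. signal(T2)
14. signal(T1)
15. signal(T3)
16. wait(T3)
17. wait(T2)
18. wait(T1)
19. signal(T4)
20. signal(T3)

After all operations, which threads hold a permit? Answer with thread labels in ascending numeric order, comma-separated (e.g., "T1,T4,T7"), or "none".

Step 1: wait(T2) -> count=0 queue=[] holders={T2}
Step 2: signal(T2) -> count=1 queue=[] holders={none}
Step 3: wait(T4) -> count=0 queue=[] holders={T4}
Step 4: signal(T4) -> count=1 queue=[] holders={none}
Step 5: wait(T3) -> count=0 queue=[] holders={T3}
Step 6: signal(T3) -> count=1 queue=[] holders={none}
Step 7: wait(T4) -> count=0 queue=[] holders={T4}
Step 8: wait(T2) -> count=0 queue=[T2] holders={T4}
Step 9: wait(T1) -> count=0 queue=[T2,T1] holders={T4}
Step 10: wait(T3) -> count=0 queue=[T2,T1,T3] holders={T4}
Step 11: signal(T4) -> count=0 queue=[T1,T3] holders={T2}
Step 12: wait(T4) -> count=0 queue=[T1,T3,T4] holders={T2}
Step 13: signal(T2) -> count=0 queue=[T3,T4] holders={T1}
Step 14: signal(T1) -> count=0 queue=[T4] holders={T3}
Step 15: signal(T3) -> count=0 queue=[] holders={T4}
Step 16: wait(T3) -> count=0 queue=[T3] holders={T4}
Step 17: wait(T2) -> count=0 queue=[T3,T2] holders={T4}
Step 18: wait(T1) -> count=0 queue=[T3,T2,T1] holders={T4}
Step 19: signal(T4) -> count=0 queue=[T2,T1] holders={T3}
Step 20: signal(T3) -> count=0 queue=[T1] holders={T2}
Final holders: T2

Answer: T2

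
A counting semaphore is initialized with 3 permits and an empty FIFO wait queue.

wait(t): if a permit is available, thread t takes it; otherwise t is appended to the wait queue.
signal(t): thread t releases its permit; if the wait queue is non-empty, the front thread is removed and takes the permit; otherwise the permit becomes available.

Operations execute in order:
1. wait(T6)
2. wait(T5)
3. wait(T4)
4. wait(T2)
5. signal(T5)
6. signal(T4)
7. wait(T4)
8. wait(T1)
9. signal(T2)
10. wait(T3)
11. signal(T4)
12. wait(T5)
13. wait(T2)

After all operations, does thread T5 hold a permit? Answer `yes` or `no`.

Step 1: wait(T6) -> count=2 queue=[] holders={T6}
Step 2: wait(T5) -> count=1 queue=[] holders={T5,T6}
Step 3: wait(T4) -> count=0 queue=[] holders={T4,T5,T6}
Step 4: wait(T2) -> count=0 queue=[T2] holders={T4,T5,T6}
Step 5: signal(T5) -> count=0 queue=[] holders={T2,T4,T6}
Step 6: signal(T4) -> count=1 queue=[] holders={T2,T6}
Step 7: wait(T4) -> count=0 queue=[] holders={T2,T4,T6}
Step 8: wait(T1) -> count=0 queue=[T1] holders={T2,T4,T6}
Step 9: signal(T2) -> count=0 queue=[] holders={T1,T4,T6}
Step 10: wait(T3) -> count=0 queue=[T3] holders={T1,T4,T6}
Step 11: signal(T4) -> count=0 queue=[] holders={T1,T3,T6}
Step 12: wait(T5) -> count=0 queue=[T5] holders={T1,T3,T6}
Step 13: wait(T2) -> count=0 queue=[T5,T2] holders={T1,T3,T6}
Final holders: {T1,T3,T6} -> T5 not in holders

Answer: no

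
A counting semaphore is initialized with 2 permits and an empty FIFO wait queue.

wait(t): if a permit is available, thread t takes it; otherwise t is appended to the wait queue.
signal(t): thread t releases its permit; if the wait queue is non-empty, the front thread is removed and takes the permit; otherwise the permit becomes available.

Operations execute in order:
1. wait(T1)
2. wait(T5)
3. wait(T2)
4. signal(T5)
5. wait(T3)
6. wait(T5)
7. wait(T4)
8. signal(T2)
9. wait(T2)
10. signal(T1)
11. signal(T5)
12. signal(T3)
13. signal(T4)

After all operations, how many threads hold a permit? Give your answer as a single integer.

Answer: 1

Derivation:
Step 1: wait(T1) -> count=1 queue=[] holders={T1}
Step 2: wait(T5) -> count=0 queue=[] holders={T1,T5}
Step 3: wait(T2) -> count=0 queue=[T2] holders={T1,T5}
Step 4: signal(T5) -> count=0 queue=[] holders={T1,T2}
Step 5: wait(T3) -> count=0 queue=[T3] holders={T1,T2}
Step 6: wait(T5) -> count=0 queue=[T3,T5] holders={T1,T2}
Step 7: wait(T4) -> count=0 queue=[T3,T5,T4] holders={T1,T2}
Step 8: signal(T2) -> count=0 queue=[T5,T4] holders={T1,T3}
Step 9: wait(T2) -> count=0 queue=[T5,T4,T2] holders={T1,T3}
Step 10: signal(T1) -> count=0 queue=[T4,T2] holders={T3,T5}
Step 11: signal(T5) -> count=0 queue=[T2] holders={T3,T4}
Step 12: signal(T3) -> count=0 queue=[] holders={T2,T4}
Step 13: signal(T4) -> count=1 queue=[] holders={T2}
Final holders: {T2} -> 1 thread(s)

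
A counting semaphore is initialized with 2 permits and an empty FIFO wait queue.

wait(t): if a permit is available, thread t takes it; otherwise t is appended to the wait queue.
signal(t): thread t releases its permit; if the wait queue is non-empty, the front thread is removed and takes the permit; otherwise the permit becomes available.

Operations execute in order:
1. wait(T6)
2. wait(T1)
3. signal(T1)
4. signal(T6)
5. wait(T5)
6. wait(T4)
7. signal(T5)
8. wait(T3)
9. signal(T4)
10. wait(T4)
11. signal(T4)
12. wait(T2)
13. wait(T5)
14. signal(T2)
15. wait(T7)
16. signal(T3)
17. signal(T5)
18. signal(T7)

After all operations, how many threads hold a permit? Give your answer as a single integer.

Answer: 0

Derivation:
Step 1: wait(T6) -> count=1 queue=[] holders={T6}
Step 2: wait(T1) -> count=0 queue=[] holders={T1,T6}
Step 3: signal(T1) -> count=1 queue=[] holders={T6}
Step 4: signal(T6) -> count=2 queue=[] holders={none}
Step 5: wait(T5) -> count=1 queue=[] holders={T5}
Step 6: wait(T4) -> count=0 queue=[] holders={T4,T5}
Step 7: signal(T5) -> count=1 queue=[] holders={T4}
Step 8: wait(T3) -> count=0 queue=[] holders={T3,T4}
Step 9: signal(T4) -> count=1 queue=[] holders={T3}
Step 10: wait(T4) -> count=0 queue=[] holders={T3,T4}
Step 11: signal(T4) -> count=1 queue=[] holders={T3}
Step 12: wait(T2) -> count=0 queue=[] holders={T2,T3}
Step 13: wait(T5) -> count=0 queue=[T5] holders={T2,T3}
Step 14: signal(T2) -> count=0 queue=[] holders={T3,T5}
Step 15: wait(T7) -> count=0 queue=[T7] holders={T3,T5}
Step 16: signal(T3) -> count=0 queue=[] holders={T5,T7}
Step 17: signal(T5) -> count=1 queue=[] holders={T7}
Step 18: signal(T7) -> count=2 queue=[] holders={none}
Final holders: {none} -> 0 thread(s)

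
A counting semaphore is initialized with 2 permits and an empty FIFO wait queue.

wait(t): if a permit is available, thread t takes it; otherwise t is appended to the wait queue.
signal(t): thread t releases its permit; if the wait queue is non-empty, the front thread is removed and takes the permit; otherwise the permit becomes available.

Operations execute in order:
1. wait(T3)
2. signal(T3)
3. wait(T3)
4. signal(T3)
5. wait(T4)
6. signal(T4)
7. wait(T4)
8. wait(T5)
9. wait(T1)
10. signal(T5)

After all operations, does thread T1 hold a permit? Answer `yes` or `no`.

Step 1: wait(T3) -> count=1 queue=[] holders={T3}
Step 2: signal(T3) -> count=2 queue=[] holders={none}
Step 3: wait(T3) -> count=1 queue=[] holders={T3}
Step 4: signal(T3) -> count=2 queue=[] holders={none}
Step 5: wait(T4) -> count=1 queue=[] holders={T4}
Step 6: signal(T4) -> count=2 queue=[] holders={none}
Step 7: wait(T4) -> count=1 queue=[] holders={T4}
Step 8: wait(T5) -> count=0 queue=[] holders={T4,T5}
Step 9: wait(T1) -> count=0 queue=[T1] holders={T4,T5}
Step 10: signal(T5) -> count=0 queue=[] holders={T1,T4}
Final holders: {T1,T4} -> T1 in holders

Answer: yes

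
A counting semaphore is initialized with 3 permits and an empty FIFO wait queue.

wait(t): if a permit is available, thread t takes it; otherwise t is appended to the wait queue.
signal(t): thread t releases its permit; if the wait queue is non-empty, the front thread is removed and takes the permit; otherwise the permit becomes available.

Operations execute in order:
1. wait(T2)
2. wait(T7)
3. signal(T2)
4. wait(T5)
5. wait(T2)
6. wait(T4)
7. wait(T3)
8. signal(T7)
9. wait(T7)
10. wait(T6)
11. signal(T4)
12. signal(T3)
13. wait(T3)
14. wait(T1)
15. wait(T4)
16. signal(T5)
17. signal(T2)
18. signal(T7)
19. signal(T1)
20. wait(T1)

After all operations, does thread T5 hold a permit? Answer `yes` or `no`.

Step 1: wait(T2) -> count=2 queue=[] holders={T2}
Step 2: wait(T7) -> count=1 queue=[] holders={T2,T7}
Step 3: signal(T2) -> count=2 queue=[] holders={T7}
Step 4: wait(T5) -> count=1 queue=[] holders={T5,T7}
Step 5: wait(T2) -> count=0 queue=[] holders={T2,T5,T7}
Step 6: wait(T4) -> count=0 queue=[T4] holders={T2,T5,T7}
Step 7: wait(T3) -> count=0 queue=[T4,T3] holders={T2,T5,T7}
Step 8: signal(T7) -> count=0 queue=[T3] holders={T2,T4,T5}
Step 9: wait(T7) -> count=0 queue=[T3,T7] holders={T2,T4,T5}
Step 10: wait(T6) -> count=0 queue=[T3,T7,T6] holders={T2,T4,T5}
Step 11: signal(T4) -> count=0 queue=[T7,T6] holders={T2,T3,T5}
Step 12: signal(T3) -> count=0 queue=[T6] holders={T2,T5,T7}
Step 13: wait(T3) -> count=0 queue=[T6,T3] holders={T2,T5,T7}
Step 14: wait(T1) -> count=0 queue=[T6,T3,T1] holders={T2,T5,T7}
Step 15: wait(T4) -> count=0 queue=[T6,T3,T1,T4] holders={T2,T5,T7}
Step 16: signal(T5) -> count=0 queue=[T3,T1,T4] holders={T2,T6,T7}
Step 17: signal(T2) -> count=0 queue=[T1,T4] holders={T3,T6,T7}
Step 18: signal(T7) -> count=0 queue=[T4] holders={T1,T3,T6}
Step 19: signal(T1) -> count=0 queue=[] holders={T3,T4,T6}
Step 20: wait(T1) -> count=0 queue=[T1] holders={T3,T4,T6}
Final holders: {T3,T4,T6} -> T5 not in holders

Answer: no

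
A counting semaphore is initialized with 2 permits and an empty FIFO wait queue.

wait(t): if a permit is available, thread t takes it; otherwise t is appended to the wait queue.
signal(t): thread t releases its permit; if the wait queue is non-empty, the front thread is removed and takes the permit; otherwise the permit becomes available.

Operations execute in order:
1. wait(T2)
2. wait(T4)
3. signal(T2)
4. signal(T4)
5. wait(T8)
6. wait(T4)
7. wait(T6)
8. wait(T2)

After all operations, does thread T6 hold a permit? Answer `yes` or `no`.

Step 1: wait(T2) -> count=1 queue=[] holders={T2}
Step 2: wait(T4) -> count=0 queue=[] holders={T2,T4}
Step 3: signal(T2) -> count=1 queue=[] holders={T4}
Step 4: signal(T4) -> count=2 queue=[] holders={none}
Step 5: wait(T8) -> count=1 queue=[] holders={T8}
Step 6: wait(T4) -> count=0 queue=[] holders={T4,T8}
Step 7: wait(T6) -> count=0 queue=[T6] holders={T4,T8}
Step 8: wait(T2) -> count=0 queue=[T6,T2] holders={T4,T8}
Final holders: {T4,T8} -> T6 not in holders

Answer: no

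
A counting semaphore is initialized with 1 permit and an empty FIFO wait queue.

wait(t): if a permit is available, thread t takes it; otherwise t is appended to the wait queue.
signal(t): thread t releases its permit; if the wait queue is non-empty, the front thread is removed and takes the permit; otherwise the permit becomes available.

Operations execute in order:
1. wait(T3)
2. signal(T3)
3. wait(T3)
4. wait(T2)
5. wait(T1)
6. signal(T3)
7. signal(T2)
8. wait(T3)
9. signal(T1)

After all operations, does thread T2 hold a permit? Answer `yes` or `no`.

Answer: no

Derivation:
Step 1: wait(T3) -> count=0 queue=[] holders={T3}
Step 2: signal(T3) -> count=1 queue=[] holders={none}
Step 3: wait(T3) -> count=0 queue=[] holders={T3}
Step 4: wait(T2) -> count=0 queue=[T2] holders={T3}
Step 5: wait(T1) -> count=0 queue=[T2,T1] holders={T3}
Step 6: signal(T3) -> count=0 queue=[T1] holders={T2}
Step 7: signal(T2) -> count=0 queue=[] holders={T1}
Step 8: wait(T3) -> count=0 queue=[T3] holders={T1}
Step 9: signal(T1) -> count=0 queue=[] holders={T3}
Final holders: {T3} -> T2 not in holders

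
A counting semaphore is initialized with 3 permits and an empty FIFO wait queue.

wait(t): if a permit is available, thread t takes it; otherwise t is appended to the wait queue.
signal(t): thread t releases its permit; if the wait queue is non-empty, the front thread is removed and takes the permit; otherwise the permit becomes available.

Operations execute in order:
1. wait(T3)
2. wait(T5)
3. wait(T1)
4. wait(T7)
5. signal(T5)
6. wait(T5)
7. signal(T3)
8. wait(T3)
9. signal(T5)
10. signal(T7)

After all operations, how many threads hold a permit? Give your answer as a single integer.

Answer: 2

Derivation:
Step 1: wait(T3) -> count=2 queue=[] holders={T3}
Step 2: wait(T5) -> count=1 queue=[] holders={T3,T5}
Step 3: wait(T1) -> count=0 queue=[] holders={T1,T3,T5}
Step 4: wait(T7) -> count=0 queue=[T7] holders={T1,T3,T5}
Step 5: signal(T5) -> count=0 queue=[] holders={T1,T3,T7}
Step 6: wait(T5) -> count=0 queue=[T5] holders={T1,T3,T7}
Step 7: signal(T3) -> count=0 queue=[] holders={T1,T5,T7}
Step 8: wait(T3) -> count=0 queue=[T3] holders={T1,T5,T7}
Step 9: signal(T5) -> count=0 queue=[] holders={T1,T3,T7}
Step 10: signal(T7) -> count=1 queue=[] holders={T1,T3}
Final holders: {T1,T3} -> 2 thread(s)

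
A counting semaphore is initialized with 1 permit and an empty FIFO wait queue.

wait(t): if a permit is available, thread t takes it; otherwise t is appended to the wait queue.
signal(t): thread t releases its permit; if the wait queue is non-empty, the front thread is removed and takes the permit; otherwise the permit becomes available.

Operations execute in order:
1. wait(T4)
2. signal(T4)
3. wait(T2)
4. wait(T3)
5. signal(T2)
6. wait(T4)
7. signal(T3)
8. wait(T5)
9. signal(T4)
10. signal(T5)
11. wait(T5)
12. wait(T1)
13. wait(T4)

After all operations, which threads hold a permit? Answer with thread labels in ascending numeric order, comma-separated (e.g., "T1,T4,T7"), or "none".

Answer: T5

Derivation:
Step 1: wait(T4) -> count=0 queue=[] holders={T4}
Step 2: signal(T4) -> count=1 queue=[] holders={none}
Step 3: wait(T2) -> count=0 queue=[] holders={T2}
Step 4: wait(T3) -> count=0 queue=[T3] holders={T2}
Step 5: signal(T2) -> count=0 queue=[] holders={T3}
Step 6: wait(T4) -> count=0 queue=[T4] holders={T3}
Step 7: signal(T3) -> count=0 queue=[] holders={T4}
Step 8: wait(T5) -> count=0 queue=[T5] holders={T4}
Step 9: signal(T4) -> count=0 queue=[] holders={T5}
Step 10: signal(T5) -> count=1 queue=[] holders={none}
Step 11: wait(T5) -> count=0 queue=[] holders={T5}
Step 12: wait(T1) -> count=0 queue=[T1] holders={T5}
Step 13: wait(T4) -> count=0 queue=[T1,T4] holders={T5}
Final holders: T5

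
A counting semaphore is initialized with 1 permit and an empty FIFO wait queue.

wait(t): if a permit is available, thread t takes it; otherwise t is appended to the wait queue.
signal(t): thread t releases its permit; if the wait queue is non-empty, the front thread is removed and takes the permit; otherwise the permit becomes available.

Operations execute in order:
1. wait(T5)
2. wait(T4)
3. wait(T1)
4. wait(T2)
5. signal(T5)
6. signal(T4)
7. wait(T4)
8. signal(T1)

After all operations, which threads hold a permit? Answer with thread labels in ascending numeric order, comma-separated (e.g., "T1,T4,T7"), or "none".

Answer: T2

Derivation:
Step 1: wait(T5) -> count=0 queue=[] holders={T5}
Step 2: wait(T4) -> count=0 queue=[T4] holders={T5}
Step 3: wait(T1) -> count=0 queue=[T4,T1] holders={T5}
Step 4: wait(T2) -> count=0 queue=[T4,T1,T2] holders={T5}
Step 5: signal(T5) -> count=0 queue=[T1,T2] holders={T4}
Step 6: signal(T4) -> count=0 queue=[T2] holders={T1}
Step 7: wait(T4) -> count=0 queue=[T2,T4] holders={T1}
Step 8: signal(T1) -> count=0 queue=[T4] holders={T2}
Final holders: T2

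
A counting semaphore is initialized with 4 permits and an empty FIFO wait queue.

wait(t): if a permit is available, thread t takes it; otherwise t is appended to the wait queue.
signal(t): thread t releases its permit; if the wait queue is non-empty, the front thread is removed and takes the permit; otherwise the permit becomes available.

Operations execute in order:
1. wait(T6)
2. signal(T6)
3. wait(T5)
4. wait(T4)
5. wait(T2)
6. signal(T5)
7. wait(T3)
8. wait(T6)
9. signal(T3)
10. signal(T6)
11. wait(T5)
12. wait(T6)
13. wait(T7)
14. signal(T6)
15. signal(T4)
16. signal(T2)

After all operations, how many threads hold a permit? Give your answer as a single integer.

Step 1: wait(T6) -> count=3 queue=[] holders={T6}
Step 2: signal(T6) -> count=4 queue=[] holders={none}
Step 3: wait(T5) -> count=3 queue=[] holders={T5}
Step 4: wait(T4) -> count=2 queue=[] holders={T4,T5}
Step 5: wait(T2) -> count=1 queue=[] holders={T2,T4,T5}
Step 6: signal(T5) -> count=2 queue=[] holders={T2,T4}
Step 7: wait(T3) -> count=1 queue=[] holders={T2,T3,T4}
Step 8: wait(T6) -> count=0 queue=[] holders={T2,T3,T4,T6}
Step 9: signal(T3) -> count=1 queue=[] holders={T2,T4,T6}
Step 10: signal(T6) -> count=2 queue=[] holders={T2,T4}
Step 11: wait(T5) -> count=1 queue=[] holders={T2,T4,T5}
Step 12: wait(T6) -> count=0 queue=[] holders={T2,T4,T5,T6}
Step 13: wait(T7) -> count=0 queue=[T7] holders={T2,T4,T5,T6}
Step 14: signal(T6) -> count=0 queue=[] holders={T2,T4,T5,T7}
Step 15: signal(T4) -> count=1 queue=[] holders={T2,T5,T7}
Step 16: signal(T2) -> count=2 queue=[] holders={T5,T7}
Final holders: {T5,T7} -> 2 thread(s)

Answer: 2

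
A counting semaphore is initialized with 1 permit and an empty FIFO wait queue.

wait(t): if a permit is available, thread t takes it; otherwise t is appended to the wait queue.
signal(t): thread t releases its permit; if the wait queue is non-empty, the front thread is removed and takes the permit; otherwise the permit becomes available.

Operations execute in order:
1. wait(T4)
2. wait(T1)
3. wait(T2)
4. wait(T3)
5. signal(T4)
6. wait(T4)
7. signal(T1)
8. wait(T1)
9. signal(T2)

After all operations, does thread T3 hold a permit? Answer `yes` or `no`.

Step 1: wait(T4) -> count=0 queue=[] holders={T4}
Step 2: wait(T1) -> count=0 queue=[T1] holders={T4}
Step 3: wait(T2) -> count=0 queue=[T1,T2] holders={T4}
Step 4: wait(T3) -> count=0 queue=[T1,T2,T3] holders={T4}
Step 5: signal(T4) -> count=0 queue=[T2,T3] holders={T1}
Step 6: wait(T4) -> count=0 queue=[T2,T3,T4] holders={T1}
Step 7: signal(T1) -> count=0 queue=[T3,T4] holders={T2}
Step 8: wait(T1) -> count=0 queue=[T3,T4,T1] holders={T2}
Step 9: signal(T2) -> count=0 queue=[T4,T1] holders={T3}
Final holders: {T3} -> T3 in holders

Answer: yes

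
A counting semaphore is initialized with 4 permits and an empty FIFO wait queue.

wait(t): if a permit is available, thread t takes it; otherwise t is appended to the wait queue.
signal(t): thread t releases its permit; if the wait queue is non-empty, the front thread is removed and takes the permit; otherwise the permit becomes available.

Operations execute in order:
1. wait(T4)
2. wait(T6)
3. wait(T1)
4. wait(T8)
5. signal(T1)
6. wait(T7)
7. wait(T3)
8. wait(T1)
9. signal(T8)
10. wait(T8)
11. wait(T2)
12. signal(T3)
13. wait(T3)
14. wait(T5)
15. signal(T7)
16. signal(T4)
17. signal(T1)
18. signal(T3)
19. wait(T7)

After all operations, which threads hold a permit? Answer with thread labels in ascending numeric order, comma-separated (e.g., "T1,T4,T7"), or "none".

Step 1: wait(T4) -> count=3 queue=[] holders={T4}
Step 2: wait(T6) -> count=2 queue=[] holders={T4,T6}
Step 3: wait(T1) -> count=1 queue=[] holders={T1,T4,T6}
Step 4: wait(T8) -> count=0 queue=[] holders={T1,T4,T6,T8}
Step 5: signal(T1) -> count=1 queue=[] holders={T4,T6,T8}
Step 6: wait(T7) -> count=0 queue=[] holders={T4,T6,T7,T8}
Step 7: wait(T3) -> count=0 queue=[T3] holders={T4,T6,T7,T8}
Step 8: wait(T1) -> count=0 queue=[T3,T1] holders={T4,T6,T7,T8}
Step 9: signal(T8) -> count=0 queue=[T1] holders={T3,T4,T6,T7}
Step 10: wait(T8) -> count=0 queue=[T1,T8] holders={T3,T4,T6,T7}
Step 11: wait(T2) -> count=0 queue=[T1,T8,T2] holders={T3,T4,T6,T7}
Step 12: signal(T3) -> count=0 queue=[T8,T2] holders={T1,T4,T6,T7}
Step 13: wait(T3) -> count=0 queue=[T8,T2,T3] holders={T1,T4,T6,T7}
Step 14: wait(T5) -> count=0 queue=[T8,T2,T3,T5] holders={T1,T4,T6,T7}
Step 15: signal(T7) -> count=0 queue=[T2,T3,T5] holders={T1,T4,T6,T8}
Step 16: signal(T4) -> count=0 queue=[T3,T5] holders={T1,T2,T6,T8}
Step 17: signal(T1) -> count=0 queue=[T5] holders={T2,T3,T6,T8}
Step 18: signal(T3) -> count=0 queue=[] holders={T2,T5,T6,T8}
Step 19: wait(T7) -> count=0 queue=[T7] holders={T2,T5,T6,T8}
Final holders: T2,T5,T6,T8

Answer: T2,T5,T6,T8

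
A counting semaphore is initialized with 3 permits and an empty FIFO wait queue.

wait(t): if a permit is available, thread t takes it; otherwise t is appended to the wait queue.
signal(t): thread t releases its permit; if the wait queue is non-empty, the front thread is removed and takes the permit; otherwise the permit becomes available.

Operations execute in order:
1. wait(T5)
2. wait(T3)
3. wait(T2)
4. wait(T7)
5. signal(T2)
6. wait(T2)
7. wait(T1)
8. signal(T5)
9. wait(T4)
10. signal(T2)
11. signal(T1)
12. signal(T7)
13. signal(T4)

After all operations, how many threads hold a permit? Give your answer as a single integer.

Answer: 1

Derivation:
Step 1: wait(T5) -> count=2 queue=[] holders={T5}
Step 2: wait(T3) -> count=1 queue=[] holders={T3,T5}
Step 3: wait(T2) -> count=0 queue=[] holders={T2,T3,T5}
Step 4: wait(T7) -> count=0 queue=[T7] holders={T2,T3,T5}
Step 5: signal(T2) -> count=0 queue=[] holders={T3,T5,T7}
Step 6: wait(T2) -> count=0 queue=[T2] holders={T3,T5,T7}
Step 7: wait(T1) -> count=0 queue=[T2,T1] holders={T3,T5,T7}
Step 8: signal(T5) -> count=0 queue=[T1] holders={T2,T3,T7}
Step 9: wait(T4) -> count=0 queue=[T1,T4] holders={T2,T3,T7}
Step 10: signal(T2) -> count=0 queue=[T4] holders={T1,T3,T7}
Step 11: signal(T1) -> count=0 queue=[] holders={T3,T4,T7}
Step 12: signal(T7) -> count=1 queue=[] holders={T3,T4}
Step 13: signal(T4) -> count=2 queue=[] holders={T3}
Final holders: {T3} -> 1 thread(s)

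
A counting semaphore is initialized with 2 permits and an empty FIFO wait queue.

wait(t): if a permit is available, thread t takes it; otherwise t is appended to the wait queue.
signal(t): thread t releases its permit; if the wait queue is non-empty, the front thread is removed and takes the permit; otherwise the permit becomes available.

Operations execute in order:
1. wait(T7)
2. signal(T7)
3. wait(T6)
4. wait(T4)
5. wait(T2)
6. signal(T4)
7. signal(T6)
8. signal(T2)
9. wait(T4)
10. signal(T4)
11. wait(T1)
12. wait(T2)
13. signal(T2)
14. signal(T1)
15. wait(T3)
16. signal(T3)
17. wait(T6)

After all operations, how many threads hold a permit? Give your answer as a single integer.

Step 1: wait(T7) -> count=1 queue=[] holders={T7}
Step 2: signal(T7) -> count=2 queue=[] holders={none}
Step 3: wait(T6) -> count=1 queue=[] holders={T6}
Step 4: wait(T4) -> count=0 queue=[] holders={T4,T6}
Step 5: wait(T2) -> count=0 queue=[T2] holders={T4,T6}
Step 6: signal(T4) -> count=0 queue=[] holders={T2,T6}
Step 7: signal(T6) -> count=1 queue=[] holders={T2}
Step 8: signal(T2) -> count=2 queue=[] holders={none}
Step 9: wait(T4) -> count=1 queue=[] holders={T4}
Step 10: signal(T4) -> count=2 queue=[] holders={none}
Step 11: wait(T1) -> count=1 queue=[] holders={T1}
Step 12: wait(T2) -> count=0 queue=[] holders={T1,T2}
Step 13: signal(T2) -> count=1 queue=[] holders={T1}
Step 14: signal(T1) -> count=2 queue=[] holders={none}
Step 15: wait(T3) -> count=1 queue=[] holders={T3}
Step 16: signal(T3) -> count=2 queue=[] holders={none}
Step 17: wait(T6) -> count=1 queue=[] holders={T6}
Final holders: {T6} -> 1 thread(s)

Answer: 1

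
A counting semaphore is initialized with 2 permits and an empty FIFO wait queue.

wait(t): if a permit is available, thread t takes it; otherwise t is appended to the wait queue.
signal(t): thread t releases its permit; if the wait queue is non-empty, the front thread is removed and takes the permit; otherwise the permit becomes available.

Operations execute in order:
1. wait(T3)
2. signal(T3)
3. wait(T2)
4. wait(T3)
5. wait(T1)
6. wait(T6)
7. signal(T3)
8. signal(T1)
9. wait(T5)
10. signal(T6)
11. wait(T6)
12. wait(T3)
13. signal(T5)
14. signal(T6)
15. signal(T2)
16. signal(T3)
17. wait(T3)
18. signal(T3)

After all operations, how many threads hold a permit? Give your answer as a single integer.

Step 1: wait(T3) -> count=1 queue=[] holders={T3}
Step 2: signal(T3) -> count=2 queue=[] holders={none}
Step 3: wait(T2) -> count=1 queue=[] holders={T2}
Step 4: wait(T3) -> count=0 queue=[] holders={T2,T3}
Step 5: wait(T1) -> count=0 queue=[T1] holders={T2,T3}
Step 6: wait(T6) -> count=0 queue=[T1,T6] holders={T2,T3}
Step 7: signal(T3) -> count=0 queue=[T6] holders={T1,T2}
Step 8: signal(T1) -> count=0 queue=[] holders={T2,T6}
Step 9: wait(T5) -> count=0 queue=[T5] holders={T2,T6}
Step 10: signal(T6) -> count=0 queue=[] holders={T2,T5}
Step 11: wait(T6) -> count=0 queue=[T6] holders={T2,T5}
Step 12: wait(T3) -> count=0 queue=[T6,T3] holders={T2,T5}
Step 13: signal(T5) -> count=0 queue=[T3] holders={T2,T6}
Step 14: signal(T6) -> count=0 queue=[] holders={T2,T3}
Step 15: signal(T2) -> count=1 queue=[] holders={T3}
Step 16: signal(T3) -> count=2 queue=[] holders={none}
Step 17: wait(T3) -> count=1 queue=[] holders={T3}
Step 18: signal(T3) -> count=2 queue=[] holders={none}
Final holders: {none} -> 0 thread(s)

Answer: 0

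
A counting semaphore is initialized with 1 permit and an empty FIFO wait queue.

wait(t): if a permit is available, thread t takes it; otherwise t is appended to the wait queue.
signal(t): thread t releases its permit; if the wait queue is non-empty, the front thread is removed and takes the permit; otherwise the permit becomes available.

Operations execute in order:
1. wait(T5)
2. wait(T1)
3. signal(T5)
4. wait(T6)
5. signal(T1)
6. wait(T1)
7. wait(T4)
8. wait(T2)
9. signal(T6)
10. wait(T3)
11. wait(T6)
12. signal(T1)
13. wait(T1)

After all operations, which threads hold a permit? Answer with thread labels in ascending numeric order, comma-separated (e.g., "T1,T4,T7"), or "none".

Answer: T4

Derivation:
Step 1: wait(T5) -> count=0 queue=[] holders={T5}
Step 2: wait(T1) -> count=0 queue=[T1] holders={T5}
Step 3: signal(T5) -> count=0 queue=[] holders={T1}
Step 4: wait(T6) -> count=0 queue=[T6] holders={T1}
Step 5: signal(T1) -> count=0 queue=[] holders={T6}
Step 6: wait(T1) -> count=0 queue=[T1] holders={T6}
Step 7: wait(T4) -> count=0 queue=[T1,T4] holders={T6}
Step 8: wait(T2) -> count=0 queue=[T1,T4,T2] holders={T6}
Step 9: signal(T6) -> count=0 queue=[T4,T2] holders={T1}
Step 10: wait(T3) -> count=0 queue=[T4,T2,T3] holders={T1}
Step 11: wait(T6) -> count=0 queue=[T4,T2,T3,T6] holders={T1}
Step 12: signal(T1) -> count=0 queue=[T2,T3,T6] holders={T4}
Step 13: wait(T1) -> count=0 queue=[T2,T3,T6,T1] holders={T4}
Final holders: T4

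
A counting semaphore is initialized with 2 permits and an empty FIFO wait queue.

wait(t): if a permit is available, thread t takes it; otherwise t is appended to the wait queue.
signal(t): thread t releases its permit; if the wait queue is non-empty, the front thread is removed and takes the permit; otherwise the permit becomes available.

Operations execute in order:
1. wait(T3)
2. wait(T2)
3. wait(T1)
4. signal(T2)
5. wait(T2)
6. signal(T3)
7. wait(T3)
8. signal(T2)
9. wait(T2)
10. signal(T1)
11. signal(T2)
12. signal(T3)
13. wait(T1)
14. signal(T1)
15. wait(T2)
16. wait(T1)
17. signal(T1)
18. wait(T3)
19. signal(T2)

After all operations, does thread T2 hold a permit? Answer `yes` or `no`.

Step 1: wait(T3) -> count=1 queue=[] holders={T3}
Step 2: wait(T2) -> count=0 queue=[] holders={T2,T3}
Step 3: wait(T1) -> count=0 queue=[T1] holders={T2,T3}
Step 4: signal(T2) -> count=0 queue=[] holders={T1,T3}
Step 5: wait(T2) -> count=0 queue=[T2] holders={T1,T3}
Step 6: signal(T3) -> count=0 queue=[] holders={T1,T2}
Step 7: wait(T3) -> count=0 queue=[T3] holders={T1,T2}
Step 8: signal(T2) -> count=0 queue=[] holders={T1,T3}
Step 9: wait(T2) -> count=0 queue=[T2] holders={T1,T3}
Step 10: signal(T1) -> count=0 queue=[] holders={T2,T3}
Step 11: signal(T2) -> count=1 queue=[] holders={T3}
Step 12: signal(T3) -> count=2 queue=[] holders={none}
Step 13: wait(T1) -> count=1 queue=[] holders={T1}
Step 14: signal(T1) -> count=2 queue=[] holders={none}
Step 15: wait(T2) -> count=1 queue=[] holders={T2}
Step 16: wait(T1) -> count=0 queue=[] holders={T1,T2}
Step 17: signal(T1) -> count=1 queue=[] holders={T2}
Step 18: wait(T3) -> count=0 queue=[] holders={T2,T3}
Step 19: signal(T2) -> count=1 queue=[] holders={T3}
Final holders: {T3} -> T2 not in holders

Answer: no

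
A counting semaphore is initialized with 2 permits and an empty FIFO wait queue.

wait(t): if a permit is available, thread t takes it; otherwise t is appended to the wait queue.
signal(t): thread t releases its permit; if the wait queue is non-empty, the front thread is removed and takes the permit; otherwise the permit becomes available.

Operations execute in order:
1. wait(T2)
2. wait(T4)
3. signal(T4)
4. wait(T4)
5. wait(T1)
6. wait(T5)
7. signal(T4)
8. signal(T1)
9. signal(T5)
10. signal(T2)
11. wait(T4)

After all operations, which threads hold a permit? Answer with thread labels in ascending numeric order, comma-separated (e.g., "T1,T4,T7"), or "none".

Answer: T4

Derivation:
Step 1: wait(T2) -> count=1 queue=[] holders={T2}
Step 2: wait(T4) -> count=0 queue=[] holders={T2,T4}
Step 3: signal(T4) -> count=1 queue=[] holders={T2}
Step 4: wait(T4) -> count=0 queue=[] holders={T2,T4}
Step 5: wait(T1) -> count=0 queue=[T1] holders={T2,T4}
Step 6: wait(T5) -> count=0 queue=[T1,T5] holders={T2,T4}
Step 7: signal(T4) -> count=0 queue=[T5] holders={T1,T2}
Step 8: signal(T1) -> count=0 queue=[] holders={T2,T5}
Step 9: signal(T5) -> count=1 queue=[] holders={T2}
Step 10: signal(T2) -> count=2 queue=[] holders={none}
Step 11: wait(T4) -> count=1 queue=[] holders={T4}
Final holders: T4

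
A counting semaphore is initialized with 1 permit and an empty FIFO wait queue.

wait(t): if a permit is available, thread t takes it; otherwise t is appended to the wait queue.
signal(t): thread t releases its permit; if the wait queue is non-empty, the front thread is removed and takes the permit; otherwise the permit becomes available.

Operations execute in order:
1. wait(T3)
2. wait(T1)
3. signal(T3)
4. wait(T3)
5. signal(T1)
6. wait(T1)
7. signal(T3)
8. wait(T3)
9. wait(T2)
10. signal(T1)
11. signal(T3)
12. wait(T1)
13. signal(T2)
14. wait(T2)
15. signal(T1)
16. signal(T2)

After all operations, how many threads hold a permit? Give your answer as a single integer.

Step 1: wait(T3) -> count=0 queue=[] holders={T3}
Step 2: wait(T1) -> count=0 queue=[T1] holders={T3}
Step 3: signal(T3) -> count=0 queue=[] holders={T1}
Step 4: wait(T3) -> count=0 queue=[T3] holders={T1}
Step 5: signal(T1) -> count=0 queue=[] holders={T3}
Step 6: wait(T1) -> count=0 queue=[T1] holders={T3}
Step 7: signal(T3) -> count=0 queue=[] holders={T1}
Step 8: wait(T3) -> count=0 queue=[T3] holders={T1}
Step 9: wait(T2) -> count=0 queue=[T3,T2] holders={T1}
Step 10: signal(T1) -> count=0 queue=[T2] holders={T3}
Step 11: signal(T3) -> count=0 queue=[] holders={T2}
Step 12: wait(T1) -> count=0 queue=[T1] holders={T2}
Step 13: signal(T2) -> count=0 queue=[] holders={T1}
Step 14: wait(T2) -> count=0 queue=[T2] holders={T1}
Step 15: signal(T1) -> count=0 queue=[] holders={T2}
Step 16: signal(T2) -> count=1 queue=[] holders={none}
Final holders: {none} -> 0 thread(s)

Answer: 0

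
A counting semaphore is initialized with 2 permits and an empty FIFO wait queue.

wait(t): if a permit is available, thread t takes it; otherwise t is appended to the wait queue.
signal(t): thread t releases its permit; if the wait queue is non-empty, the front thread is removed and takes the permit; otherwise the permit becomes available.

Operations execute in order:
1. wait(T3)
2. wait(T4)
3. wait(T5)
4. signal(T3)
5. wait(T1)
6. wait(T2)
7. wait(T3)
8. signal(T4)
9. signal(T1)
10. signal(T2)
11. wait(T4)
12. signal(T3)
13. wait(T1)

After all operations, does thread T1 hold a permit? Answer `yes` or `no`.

Step 1: wait(T3) -> count=1 queue=[] holders={T3}
Step 2: wait(T4) -> count=0 queue=[] holders={T3,T4}
Step 3: wait(T5) -> count=0 queue=[T5] holders={T3,T4}
Step 4: signal(T3) -> count=0 queue=[] holders={T4,T5}
Step 5: wait(T1) -> count=0 queue=[T1] holders={T4,T5}
Step 6: wait(T2) -> count=0 queue=[T1,T2] holders={T4,T5}
Step 7: wait(T3) -> count=0 queue=[T1,T2,T3] holders={T4,T5}
Step 8: signal(T4) -> count=0 queue=[T2,T3] holders={T1,T5}
Step 9: signal(T1) -> count=0 queue=[T3] holders={T2,T5}
Step 10: signal(T2) -> count=0 queue=[] holders={T3,T5}
Step 11: wait(T4) -> count=0 queue=[T4] holders={T3,T5}
Step 12: signal(T3) -> count=0 queue=[] holders={T4,T5}
Step 13: wait(T1) -> count=0 queue=[T1] holders={T4,T5}
Final holders: {T4,T5} -> T1 not in holders

Answer: no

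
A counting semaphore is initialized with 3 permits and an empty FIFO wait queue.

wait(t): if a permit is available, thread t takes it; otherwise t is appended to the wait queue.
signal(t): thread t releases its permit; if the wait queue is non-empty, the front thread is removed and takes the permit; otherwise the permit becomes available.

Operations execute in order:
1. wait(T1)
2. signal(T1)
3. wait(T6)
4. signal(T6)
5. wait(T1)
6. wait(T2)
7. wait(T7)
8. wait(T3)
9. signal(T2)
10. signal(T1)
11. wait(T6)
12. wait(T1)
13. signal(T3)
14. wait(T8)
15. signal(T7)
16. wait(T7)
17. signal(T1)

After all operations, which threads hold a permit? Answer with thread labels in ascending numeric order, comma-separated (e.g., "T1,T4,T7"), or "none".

Step 1: wait(T1) -> count=2 queue=[] holders={T1}
Step 2: signal(T1) -> count=3 queue=[] holders={none}
Step 3: wait(T6) -> count=2 queue=[] holders={T6}
Step 4: signal(T6) -> count=3 queue=[] holders={none}
Step 5: wait(T1) -> count=2 queue=[] holders={T1}
Step 6: wait(T2) -> count=1 queue=[] holders={T1,T2}
Step 7: wait(T7) -> count=0 queue=[] holders={T1,T2,T7}
Step 8: wait(T3) -> count=0 queue=[T3] holders={T1,T2,T7}
Step 9: signal(T2) -> count=0 queue=[] holders={T1,T3,T7}
Step 10: signal(T1) -> count=1 queue=[] holders={T3,T7}
Step 11: wait(T6) -> count=0 queue=[] holders={T3,T6,T7}
Step 12: wait(T1) -> count=0 queue=[T1] holders={T3,T6,T7}
Step 13: signal(T3) -> count=0 queue=[] holders={T1,T6,T7}
Step 14: wait(T8) -> count=0 queue=[T8] holders={T1,T6,T7}
Step 15: signal(T7) -> count=0 queue=[] holders={T1,T6,T8}
Step 16: wait(T7) -> count=0 queue=[T7] holders={T1,T6,T8}
Step 17: signal(T1) -> count=0 queue=[] holders={T6,T7,T8}
Final holders: T6,T7,T8

Answer: T6,T7,T8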